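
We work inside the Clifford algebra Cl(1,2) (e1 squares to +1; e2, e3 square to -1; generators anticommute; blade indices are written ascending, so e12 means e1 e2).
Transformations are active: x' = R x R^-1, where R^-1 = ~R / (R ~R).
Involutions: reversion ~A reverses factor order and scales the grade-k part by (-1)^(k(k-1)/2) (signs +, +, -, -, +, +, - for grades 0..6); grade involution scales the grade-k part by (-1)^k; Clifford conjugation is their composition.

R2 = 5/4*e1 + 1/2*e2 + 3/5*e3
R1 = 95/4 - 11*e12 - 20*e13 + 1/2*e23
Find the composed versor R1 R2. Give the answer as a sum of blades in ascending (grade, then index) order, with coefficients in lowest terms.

Distribute over the terms of R2 (each basis-blade product reordered to ascending indices, repeated generators contracted through their squares):
R1 (5/4*e1) = 475/16*e1 + 55/4*e2 + 25*e3 + 5/8*e123
R1 (1/2*e2) = 11/2*e1 + 95/8*e2 + 1/4*e3 + 10*e123
R1 (3/5*e3) = 12*e1 - 3/10*e2 + 57/4*e3 - 33/5*e123
Summing the partial products and collecting blades:
Answer: 755/16*e1 + 1013/40*e2 + 79/2*e3 + 161/40*e123


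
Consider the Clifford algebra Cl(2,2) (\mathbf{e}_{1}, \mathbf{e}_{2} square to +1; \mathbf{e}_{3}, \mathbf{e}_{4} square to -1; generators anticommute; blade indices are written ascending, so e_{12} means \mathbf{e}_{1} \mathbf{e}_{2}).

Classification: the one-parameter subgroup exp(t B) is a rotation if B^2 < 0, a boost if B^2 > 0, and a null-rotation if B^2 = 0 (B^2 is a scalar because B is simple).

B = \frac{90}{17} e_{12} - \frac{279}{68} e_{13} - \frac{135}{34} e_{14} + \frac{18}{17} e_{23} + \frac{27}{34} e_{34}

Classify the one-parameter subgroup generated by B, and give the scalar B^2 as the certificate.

B^2 term by term: the squares give (\frac{90}{17})^2*(e_{12})^2 + (-\frac{279}{68})^2*(e_{13})^2 + (-\frac{135}{34})^2*(e_{14})^2 + (\frac{18}{17})^2*(e_{23})^2 + (\frac{27}{34})^2*(e_{34})^2 = \frac{8100}{289}*(-1) + \frac{77841}{4624}*(+1) + \frac{18225}{1156}*(+1) + \frac{324}{289}*(+1) + \frac{729}{1156}*(-1) = \frac{81}{16} (each basis 2-blade squares to minus the product of its generators' squares); cross terms between blades sharing an index anticommute and cancel; the commuting (index-disjoint) pairs give grade-4 terms 2*c*c'*(blade product), which cancel blade by blade — e_{1234}: \frac{2430}{289} - \frac{2430}{289} = 0 — confirming B is simple. So B^2 = \frac{81}{16}.
Answer: boost, certificate B^2 = \frac{81}{16}. Note: conjugating B changes its blade decomposition but never the scalar B^2 = \frac{81}{16}, whose sign settles the classification.


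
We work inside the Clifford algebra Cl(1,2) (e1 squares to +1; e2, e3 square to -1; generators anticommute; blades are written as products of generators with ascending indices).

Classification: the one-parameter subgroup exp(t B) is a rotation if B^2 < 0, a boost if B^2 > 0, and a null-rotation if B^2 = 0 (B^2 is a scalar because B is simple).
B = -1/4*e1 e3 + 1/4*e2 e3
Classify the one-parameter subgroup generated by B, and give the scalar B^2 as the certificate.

B^2 term by term: the squares give (-1/4)^2*(e1 e3)^2 + (1/4)^2*(e2 e3)^2 = 1/16*(+1) + 1/16*(-1) = 0 (each basis 2-blade squares to minus the product of its generators' squares); cross terms between blades sharing an index anticommute and cancel. So B^2 = 0.
Answer: null-rotation, certificate B^2 = 0. The scalar 0 is the complete invariant here: its sign names the subgroup type.


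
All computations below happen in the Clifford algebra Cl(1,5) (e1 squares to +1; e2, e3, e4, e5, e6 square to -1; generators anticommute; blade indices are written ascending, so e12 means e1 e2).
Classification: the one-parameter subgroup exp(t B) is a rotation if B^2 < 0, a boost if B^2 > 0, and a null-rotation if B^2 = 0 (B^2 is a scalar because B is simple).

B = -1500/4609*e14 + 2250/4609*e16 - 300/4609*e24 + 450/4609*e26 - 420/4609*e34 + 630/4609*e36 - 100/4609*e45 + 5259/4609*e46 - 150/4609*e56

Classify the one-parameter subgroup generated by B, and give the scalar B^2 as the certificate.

B^2 term by term: the squares give (-1500/4609)^2*(e14)^2 + (2250/4609)^2*(e16)^2 + (-300/4609)^2*(e24)^2 + (450/4609)^2*(e26)^2 + (-420/4609)^2*(e34)^2 + (630/4609)^2*(e36)^2 + (-100/4609)^2*(e45)^2 + (5259/4609)^2*(e46)^2 + (-150/4609)^2*(e56)^2 = 2250000/21242881*(+1) + 5062500/21242881*(+1) + 90000/21242881*(-1) + 202500/21242881*(-1) + 176400/21242881*(-1) + 396900/21242881*(-1) + 10000/21242881*(-1) + 27657081/21242881*(-1) + 22500/21242881*(-1) = -1 (each basis 2-blade squares to minus the product of its generators' squares); cross terms between blades sharing an index anticommute and cancel; the commuting (index-disjoint) pairs give grade-4 terms 2*c*c'*(blade product), which cancel blade by blade — e1246: 1350000/21242881 - 1350000/21242881 = 0; e1346: 1890000/21242881 - 1890000/21242881 = 0; e1456: 450000/21242881 - 450000/21242881 = 0; e2346: 378000/21242881 - 378000/21242881 = 0; e2456: 90000/21242881 - 90000/21242881 = 0; e3456: 126000/21242881 - 126000/21242881 = 0 — confirming B is simple. So B^2 = -1.
Answer: rotation, certificate B^2 = -1. Key observation: B^2 = -1 is a conjugation invariant, so its sign decides the class regardless of the surface form of B.


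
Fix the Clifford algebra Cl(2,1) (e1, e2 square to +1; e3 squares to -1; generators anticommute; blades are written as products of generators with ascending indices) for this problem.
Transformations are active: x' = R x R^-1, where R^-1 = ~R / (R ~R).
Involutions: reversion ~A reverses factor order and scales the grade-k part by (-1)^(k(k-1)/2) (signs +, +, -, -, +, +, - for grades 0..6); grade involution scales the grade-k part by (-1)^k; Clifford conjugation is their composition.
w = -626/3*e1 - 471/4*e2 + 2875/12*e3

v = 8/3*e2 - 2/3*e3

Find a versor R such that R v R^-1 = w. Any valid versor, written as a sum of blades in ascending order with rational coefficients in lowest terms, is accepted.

Equal squares first: v^2 = w^2 = 20/3. Then v + w = -626/3*e1 - 1381/12*e2 + 2867/12*e3 is a versor taking v to w, provided it is invertible.
Answer: -626/3*e1 - 1381/12*e2 + 2867/12*e3


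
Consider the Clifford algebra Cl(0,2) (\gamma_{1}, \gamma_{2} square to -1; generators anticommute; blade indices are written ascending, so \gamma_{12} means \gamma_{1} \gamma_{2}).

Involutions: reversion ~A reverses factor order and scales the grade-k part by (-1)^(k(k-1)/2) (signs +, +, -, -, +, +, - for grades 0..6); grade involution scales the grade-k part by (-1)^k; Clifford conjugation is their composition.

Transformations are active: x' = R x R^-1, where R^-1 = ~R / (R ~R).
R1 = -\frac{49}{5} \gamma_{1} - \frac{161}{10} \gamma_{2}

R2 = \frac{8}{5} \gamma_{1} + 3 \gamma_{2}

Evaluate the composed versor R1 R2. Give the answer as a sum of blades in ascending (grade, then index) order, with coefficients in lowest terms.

Distribute over the terms of R1 (each basis-blade product reordered to ascending indices, repeated generators contracted through their squares):
(-\frac{49}{5} \gamma_{1}) R2 = \frac{392}{25} - \frac{147}{5} \gamma_{12}
(-\frac{161}{10} \gamma_{2}) R2 = \frac{483}{10} + \frac{644}{25} \gamma_{12}
Summing the partial products and collecting blades:
Answer: \frac{3199}{50} - \frac{91}{25} \gamma_{12}


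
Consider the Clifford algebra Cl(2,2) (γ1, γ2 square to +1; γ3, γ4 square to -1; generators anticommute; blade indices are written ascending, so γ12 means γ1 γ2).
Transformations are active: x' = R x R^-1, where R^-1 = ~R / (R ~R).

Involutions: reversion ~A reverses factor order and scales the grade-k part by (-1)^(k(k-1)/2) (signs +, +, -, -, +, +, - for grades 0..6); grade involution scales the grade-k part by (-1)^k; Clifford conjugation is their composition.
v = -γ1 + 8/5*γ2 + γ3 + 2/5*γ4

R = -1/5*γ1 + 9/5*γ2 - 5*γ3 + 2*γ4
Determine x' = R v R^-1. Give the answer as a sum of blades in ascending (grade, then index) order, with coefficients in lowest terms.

~R = -1/5*γ1 + 9/5*γ2 - 5*γ3 + 2*γ4, and R ~R = -643/25, so R^-1 = ~R / (-643/25).
R v = 182/25 + 37/25*γ12 - 26/5*γ13 + 48/25*γ14 + 49/5*γ23 - 62/25*γ24 - 4*γ34
Answer: 3579/3215*γ1 - 1684/643*γ2 + 1177/643*γ3 - 4926/3215*γ4


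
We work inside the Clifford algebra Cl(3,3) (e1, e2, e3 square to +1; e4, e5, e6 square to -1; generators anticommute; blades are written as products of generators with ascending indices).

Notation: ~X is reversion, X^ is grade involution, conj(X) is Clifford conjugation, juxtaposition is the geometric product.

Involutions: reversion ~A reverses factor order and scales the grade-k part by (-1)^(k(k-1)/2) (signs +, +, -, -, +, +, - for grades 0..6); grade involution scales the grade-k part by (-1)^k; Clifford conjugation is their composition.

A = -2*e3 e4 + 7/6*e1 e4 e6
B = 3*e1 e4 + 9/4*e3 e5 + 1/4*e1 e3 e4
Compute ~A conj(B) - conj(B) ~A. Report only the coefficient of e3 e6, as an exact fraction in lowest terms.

first term: 1/2*e1 + 7/2*e6 + 6*e1 e3 - 7/24*e3 e6 + 9/2*e4 e5 - 21/8*e1 e3 e4 e5 e6
second term: 1/2*e1 + 7/2*e6 - 6*e1 e3 + 7/24*e3 e6 - 9/2*e4 e5 - 21/8*e1 e3 e4 e5 e6
Answer: -7/12


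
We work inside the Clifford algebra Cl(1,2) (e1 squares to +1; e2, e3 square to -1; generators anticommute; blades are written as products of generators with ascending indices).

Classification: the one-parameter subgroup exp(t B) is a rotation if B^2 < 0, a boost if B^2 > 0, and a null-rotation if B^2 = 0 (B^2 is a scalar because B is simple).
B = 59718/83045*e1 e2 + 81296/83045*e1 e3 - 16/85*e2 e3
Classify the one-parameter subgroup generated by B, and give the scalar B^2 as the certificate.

B^2 term by term: the squares give (59718/83045)^2*(e1 e2)^2 + (81296/83045)^2*(e1 e3)^2 + (-16/85)^2*(e2 e3)^2 = 3566239524/6896472025*(+1) + 6609039616/6896472025*(+1) + 256/7225*(-1) = 36/25 (each basis 2-blade squares to minus the product of its generators' squares); cross terms between blades sharing an index anticommute and cancel. So B^2 = 36/25.
Answer: boost, certificate B^2 = 36/25. One invariant decides it: the square 36/25 survives every conjugation, and its sign is exactly the classification.


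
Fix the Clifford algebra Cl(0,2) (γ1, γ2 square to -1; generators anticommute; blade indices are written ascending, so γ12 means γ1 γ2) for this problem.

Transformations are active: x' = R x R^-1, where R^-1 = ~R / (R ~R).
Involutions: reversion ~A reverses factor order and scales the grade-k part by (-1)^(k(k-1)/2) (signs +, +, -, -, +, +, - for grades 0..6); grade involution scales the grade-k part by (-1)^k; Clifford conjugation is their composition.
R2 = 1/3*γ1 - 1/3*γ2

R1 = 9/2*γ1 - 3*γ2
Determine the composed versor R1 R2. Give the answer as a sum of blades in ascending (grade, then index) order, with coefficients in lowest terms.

Distribute over the terms of R1 (each basis-blade product reordered to ascending indices, repeated generators contracted through their squares):
(9/2*γ1) R2 = -3/2 - 3/2*γ12
(-3*γ2) R2 = -1 + γ12
Summing the partial products and collecting blades:
Answer: -5/2 - 1/2*γ12


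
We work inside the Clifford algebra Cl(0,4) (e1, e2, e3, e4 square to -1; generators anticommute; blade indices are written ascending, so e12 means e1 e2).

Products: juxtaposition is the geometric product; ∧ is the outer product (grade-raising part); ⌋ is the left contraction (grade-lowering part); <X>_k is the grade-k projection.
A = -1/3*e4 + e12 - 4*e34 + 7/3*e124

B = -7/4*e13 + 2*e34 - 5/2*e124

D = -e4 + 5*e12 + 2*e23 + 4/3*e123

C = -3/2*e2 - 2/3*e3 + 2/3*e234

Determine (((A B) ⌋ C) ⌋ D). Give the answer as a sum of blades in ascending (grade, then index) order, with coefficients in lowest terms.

step 1: 13/6 - 2/3*e3 + 5/2*e4 - 5/6*e12 + 7*e14 - 7/4*e23 - 16/3*e123 + 7/12*e134 - 49/12*e234 + 2*e1234
step 2: -19/6 - 13/4*e2 - 13/9*e3 + 7/6*e4 - 5/3*e23 - 4/9*e24 + 13/9*e234
step 3: 9/2 - 505/36*e1 - 26/9*e2 + 13/2*e3 + 19/6*e4 - 751/54*e12 - 13/3*e13 - 19/3*e23 - 38/9*e123
Answer: 9/2 - 505/36*e1 - 26/9*e2 + 13/2*e3 + 19/6*e4 - 751/54*e12 - 13/3*e13 - 19/3*e23 - 38/9*e123


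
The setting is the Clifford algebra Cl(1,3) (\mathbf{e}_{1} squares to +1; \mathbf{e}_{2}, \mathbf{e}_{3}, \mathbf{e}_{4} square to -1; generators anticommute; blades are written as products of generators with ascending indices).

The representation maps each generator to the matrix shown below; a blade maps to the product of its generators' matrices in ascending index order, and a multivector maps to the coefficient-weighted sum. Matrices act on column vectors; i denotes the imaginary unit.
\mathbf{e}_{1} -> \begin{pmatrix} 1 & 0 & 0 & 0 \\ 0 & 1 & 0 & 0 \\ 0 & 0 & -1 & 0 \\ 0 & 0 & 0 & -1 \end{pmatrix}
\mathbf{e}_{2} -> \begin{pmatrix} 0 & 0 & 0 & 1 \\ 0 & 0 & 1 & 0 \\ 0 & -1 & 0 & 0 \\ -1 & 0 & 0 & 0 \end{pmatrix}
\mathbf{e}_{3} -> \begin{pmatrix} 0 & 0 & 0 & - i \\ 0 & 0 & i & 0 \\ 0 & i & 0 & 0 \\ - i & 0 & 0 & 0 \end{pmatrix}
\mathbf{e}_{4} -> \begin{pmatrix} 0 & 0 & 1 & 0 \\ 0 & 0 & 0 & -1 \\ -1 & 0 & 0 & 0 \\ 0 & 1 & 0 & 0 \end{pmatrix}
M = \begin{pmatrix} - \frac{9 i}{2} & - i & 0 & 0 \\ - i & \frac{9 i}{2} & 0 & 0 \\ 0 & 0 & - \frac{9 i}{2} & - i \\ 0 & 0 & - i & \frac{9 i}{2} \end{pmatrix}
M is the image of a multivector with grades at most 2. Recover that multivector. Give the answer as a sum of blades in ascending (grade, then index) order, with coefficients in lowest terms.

Method: the blade images are trace-orthogonal — tr(rho(e_A) rho(e_B)^-1) = 4 if A = B and 0 otherwise — and rho(e_A)^-1 = (e_A)^2 * rho(e_A) with (e_A)^2 = +1 or -1, so the coefficient of e_A in the preimage is (e_A)^2 * tr(M rho(e_A))/4.
Nonzero projections over blades of grade <= 2: e_{2} e_{3}: (e_{2} e_{3})^2 = -1, tr(M rho(e_{2} e_{3})) = -18, coefficient \frac{9}{2}; e_{3} e_{4}: (e_{3} e_{4})^2 = -1, tr(M rho(e_{3} e_{4})) = -4, coefficient 1. Every other blade of grade <= 2 projects to 0.
Answer: \frac{9}{2} e_{2} e_{3} + e_{3} e_{4}


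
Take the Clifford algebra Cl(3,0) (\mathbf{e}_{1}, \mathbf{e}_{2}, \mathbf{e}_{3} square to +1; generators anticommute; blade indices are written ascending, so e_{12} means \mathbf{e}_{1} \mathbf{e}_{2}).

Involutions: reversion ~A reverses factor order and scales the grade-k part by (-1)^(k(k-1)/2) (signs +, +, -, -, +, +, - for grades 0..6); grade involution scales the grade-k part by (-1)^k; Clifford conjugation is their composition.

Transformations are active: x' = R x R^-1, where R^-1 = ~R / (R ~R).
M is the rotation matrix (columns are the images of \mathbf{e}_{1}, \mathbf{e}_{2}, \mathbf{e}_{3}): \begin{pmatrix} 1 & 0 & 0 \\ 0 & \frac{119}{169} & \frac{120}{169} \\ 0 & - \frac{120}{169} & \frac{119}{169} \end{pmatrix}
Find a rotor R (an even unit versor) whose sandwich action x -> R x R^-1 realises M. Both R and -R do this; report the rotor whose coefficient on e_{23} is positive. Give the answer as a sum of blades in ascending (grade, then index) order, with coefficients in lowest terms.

Method: write R = a + b12*e_{12} + b13*e_{13} + b23*e_{23} with a^2 + b12^2 + b13^2 + b23^2 = 1 (so R^-1 = ~R). Expanding the columns R e_j ~R gives tr M = 4a^2 - 1 and, from the antisymmetric part, M21 - M12 = -4a*b12, M13 - M31 = 4a*b13, M32 - M23 = -4a*b23.
Here tr M = \frac{407}{169}, so a^2 = (1 + tr M)/4 = \frac{144}{169} and a = ±\frac{12}{13}. Taking a = \frac{12}{13}: M21 - M12 = 0, M13 - M31 = 0, M32 - M23 = -\frac{240}{169}, giving b12 = 0, b13 = 0, b23 = \frac{5}{13}, i.e. R = \frac{12}{13} + \frac{5}{13} e_{23}.
Its e_{23} coefficient is already positive.
Answer: \frac{12}{13} + \frac{5}{13} e_{23}. Sheet selection: the two-to-one cover makes ±R indistinguishable at the matrix level (trace \frac{407}{169}), so uniqueness comes from the required sign on e_{23}.


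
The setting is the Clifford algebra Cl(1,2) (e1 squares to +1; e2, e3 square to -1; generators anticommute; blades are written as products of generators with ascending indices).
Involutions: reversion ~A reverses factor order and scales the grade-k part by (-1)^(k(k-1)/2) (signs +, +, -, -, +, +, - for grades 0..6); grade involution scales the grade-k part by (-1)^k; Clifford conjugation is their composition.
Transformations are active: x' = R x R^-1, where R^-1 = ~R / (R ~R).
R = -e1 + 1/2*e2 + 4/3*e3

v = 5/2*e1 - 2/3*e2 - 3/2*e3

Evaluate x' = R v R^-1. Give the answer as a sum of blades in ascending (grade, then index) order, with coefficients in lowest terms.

~R = -e1 + 1/2*e2 + 4/3*e3, and R ~R = -37/36, so R^-1 = ~R / (-37/36).
R v = -1/6 - 7/12*e1 e2 - 11/6*e1 e3 + 5/36*e2 e3
Answer: -209/74*e1 + 92/111*e2 + 143/74*e3


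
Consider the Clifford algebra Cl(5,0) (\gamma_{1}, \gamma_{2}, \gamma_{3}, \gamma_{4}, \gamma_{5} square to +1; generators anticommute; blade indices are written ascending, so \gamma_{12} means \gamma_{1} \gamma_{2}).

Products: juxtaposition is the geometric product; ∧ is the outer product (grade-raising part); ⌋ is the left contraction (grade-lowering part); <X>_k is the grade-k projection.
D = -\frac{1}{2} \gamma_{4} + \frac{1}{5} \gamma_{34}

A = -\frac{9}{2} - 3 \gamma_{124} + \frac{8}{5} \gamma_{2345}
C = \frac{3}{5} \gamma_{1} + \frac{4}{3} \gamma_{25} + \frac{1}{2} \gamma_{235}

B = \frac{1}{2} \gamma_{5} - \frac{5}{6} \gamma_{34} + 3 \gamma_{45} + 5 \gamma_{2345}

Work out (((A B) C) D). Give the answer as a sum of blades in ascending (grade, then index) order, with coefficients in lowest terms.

step 1: 8 - \frac{9}{4} \gamma_{5} - \frac{24}{5} \gamma_{23} + \frac{4}{3} \gamma_{25} + \frac{15}{4} \gamma_{34} - \frac{27}{2} \gamma_{45} - \frac{5}{2} \gamma_{123} - 9 \gamma_{125} - 15 \gamma_{135} + \frac{4}{5} \gamma_{234} - \frac{3}{2} \gamma_{1245} - \frac{45}{2} \gamma_{2345}
step 2: -\frac{16}{9} + \frac{84}{5} \gamma_{1} + 3 \gamma_{2} + \frac{2}{3} \gamma_{3} + \frac{45}{4} \gamma_{4} + \frac{12}{5} \gamma_{5} + \frac{15}{2} \gamma_{12} - \frac{9}{2} \gamma_{13} - 2 \gamma_{14} + \frac{13}{5} \gamma_{15} - \frac{21}{8} \gamma_{23} - 18 \gamma_{24} + \frac{79}{15} \gamma_{25} + 30 \gamma_{34} - \frac{13}{5} \gamma_{35} - \frac{2}{5} \gamma_{45} - \frac{572}{25} \gamma_{123} + \frac{4}{5} \gamma_{125} + \frac{3}{2} \gamma_{134} + \frac{10}{3} \gamma_{135} - \frac{81}{10} \gamma_{145} - \frac{27}{4} \gamma_{234} + 4 \gamma_{235} - \frac{39}{40} \gamma_{245} + \frac{16}{15} \gamma_{345} - \frac{12}{25} \gamma_{1234} + 5 \gamma_{2345} - \frac{27}{2} \gamma_{12345}
step 3: -\frac{93}{8} + \frac{7}{10} \gamma_{1} + \frac{207}{20} \gamma_{2} - \frac{69}{4} \gamma_{3} + \frac{46}{45} \gamma_{4} - \frac{31}{75} \gamma_{5} + \frac{12}{125} \gamma_{12} - \frac{7}{20} \gamma_{13} - \frac{93}{10} \gamma_{14} - \frac{81}{20} \gamma_{15} + \frac{279}{40} \gamma_{23} - \frac{81}{40} \gamma_{24} - \frac{119}{80} \gamma_{25} - \frac{31}{45} \gamma_{34} + \frac{46}{75} \gamma_{35} + \frac{17}{25} \gamma_{45} + \frac{6}{25} \gamma_{123} - \frac{4163}{500} \gamma_{124} + \frac{27}{10} \gamma_{125} + \frac{561}{100} \gamma_{134} + \frac{81}{50} \gamma_{135} + \frac{59}{30} \gamma_{145} + \frac{153}{80} \gamma_{234} + \frac{539}{200} \gamma_{235} + \frac{103}{30} \gamma_{245} - \frac{41}{50} \gamma_{345} + \frac{647}{50} \gamma_{1234} - \frac{27}{4} \gamma_{1235} + \frac{2}{5} \gamma_{1245} + \frac{164}{75} \gamma_{1345} + \frac{229}{75} \gamma_{2345} + \frac{4}{25} \gamma_{12345}
Answer: -\frac{93}{8} + \frac{7}{10} \gamma_{1} + \frac{207}{20} \gamma_{2} - \frac{69}{4} \gamma_{3} + \frac{46}{45} \gamma_{4} - \frac{31}{75} \gamma_{5} + \frac{12}{125} \gamma_{12} - \frac{7}{20} \gamma_{13} - \frac{93}{10} \gamma_{14} - \frac{81}{20} \gamma_{15} + \frac{279}{40} \gamma_{23} - \frac{81}{40} \gamma_{24} - \frac{119}{80} \gamma_{25} - \frac{31}{45} \gamma_{34} + \frac{46}{75} \gamma_{35} + \frac{17}{25} \gamma_{45} + \frac{6}{25} \gamma_{123} - \frac{4163}{500} \gamma_{124} + \frac{27}{10} \gamma_{125} + \frac{561}{100} \gamma_{134} + \frac{81}{50} \gamma_{135} + \frac{59}{30} \gamma_{145} + \frac{153}{80} \gamma_{234} + \frac{539}{200} \gamma_{235} + \frac{103}{30} \gamma_{245} - \frac{41}{50} \gamma_{345} + \frac{647}{50} \gamma_{1234} - \frac{27}{4} \gamma_{1235} + \frac{2}{5} \gamma_{1245} + \frac{164}{75} \gamma_{1345} + \frac{229}{75} \gamma_{2345} + \frac{4}{25} \gamma_{12345}


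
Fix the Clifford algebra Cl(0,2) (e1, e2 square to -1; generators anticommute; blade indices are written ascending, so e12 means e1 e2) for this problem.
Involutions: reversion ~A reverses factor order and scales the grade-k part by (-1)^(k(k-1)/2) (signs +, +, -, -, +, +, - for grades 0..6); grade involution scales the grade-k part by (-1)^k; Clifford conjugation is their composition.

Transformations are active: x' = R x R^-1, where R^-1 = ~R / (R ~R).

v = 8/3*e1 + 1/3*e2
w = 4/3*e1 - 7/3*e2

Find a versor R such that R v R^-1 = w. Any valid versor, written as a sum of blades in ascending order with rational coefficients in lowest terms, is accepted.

A norm check does it: q(v) = q(w) = -65/9, hence R = v + w = 4*e1 - 2*e2 realises the map — parallel part kept, (v - w)/2 negated, v carried to w.
Answer: 4*e1 - 2*e2


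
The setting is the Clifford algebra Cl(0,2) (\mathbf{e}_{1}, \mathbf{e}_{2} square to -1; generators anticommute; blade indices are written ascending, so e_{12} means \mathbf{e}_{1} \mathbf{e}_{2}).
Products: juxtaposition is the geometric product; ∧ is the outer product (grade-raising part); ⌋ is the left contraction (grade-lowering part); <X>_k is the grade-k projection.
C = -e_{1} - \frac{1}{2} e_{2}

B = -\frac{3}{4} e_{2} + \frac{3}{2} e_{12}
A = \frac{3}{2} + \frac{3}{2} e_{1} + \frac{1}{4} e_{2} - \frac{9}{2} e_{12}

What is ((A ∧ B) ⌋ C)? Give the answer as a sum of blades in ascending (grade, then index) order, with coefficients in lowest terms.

step 1: -\frac{9}{8} e_{2} + \frac{9}{8} e_{12}
step 2: -\frac{9}{16}
Answer: -\frac{9}{16}


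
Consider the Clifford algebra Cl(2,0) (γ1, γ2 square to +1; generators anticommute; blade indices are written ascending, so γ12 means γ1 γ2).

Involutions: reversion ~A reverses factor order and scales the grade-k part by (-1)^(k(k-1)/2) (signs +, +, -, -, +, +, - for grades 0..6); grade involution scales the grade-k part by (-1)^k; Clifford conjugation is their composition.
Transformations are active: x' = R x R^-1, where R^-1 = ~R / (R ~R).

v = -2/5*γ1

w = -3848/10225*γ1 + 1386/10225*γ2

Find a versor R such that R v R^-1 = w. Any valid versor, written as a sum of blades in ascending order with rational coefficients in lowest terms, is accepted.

Take R = v + w = -7938/10225*γ1 + 1386/10225*γ2. Because q(v) = q(w) = 4/25, conjugation by R sends v exactly to w.
Answer: -7938/10225*γ1 + 1386/10225*γ2


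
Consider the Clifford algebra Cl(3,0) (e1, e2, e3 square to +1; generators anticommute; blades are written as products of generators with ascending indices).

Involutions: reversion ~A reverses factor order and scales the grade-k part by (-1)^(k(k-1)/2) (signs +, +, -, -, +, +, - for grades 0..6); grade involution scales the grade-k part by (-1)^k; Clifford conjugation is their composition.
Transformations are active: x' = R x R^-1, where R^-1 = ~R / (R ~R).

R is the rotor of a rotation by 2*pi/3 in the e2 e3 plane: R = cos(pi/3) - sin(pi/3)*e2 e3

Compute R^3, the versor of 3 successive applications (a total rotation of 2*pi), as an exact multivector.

The rotor phase is half the rotation angle and phases add under composition, so 3 steps in the e2 e3 plane accumulate phase 3*(pi/3) = pi: R^3 = cos(pi) - sin(pi)*e2 e3.
cos(pi) = -1 and sin(pi) = 0, so R^3 = -1. The total rotation 2*pi is 1 full turn, so every vector returns to itself, yet the rotor is -1, on the OTHER sheet of the double cover (an odd number of 2*pi turns).
Answer: -1


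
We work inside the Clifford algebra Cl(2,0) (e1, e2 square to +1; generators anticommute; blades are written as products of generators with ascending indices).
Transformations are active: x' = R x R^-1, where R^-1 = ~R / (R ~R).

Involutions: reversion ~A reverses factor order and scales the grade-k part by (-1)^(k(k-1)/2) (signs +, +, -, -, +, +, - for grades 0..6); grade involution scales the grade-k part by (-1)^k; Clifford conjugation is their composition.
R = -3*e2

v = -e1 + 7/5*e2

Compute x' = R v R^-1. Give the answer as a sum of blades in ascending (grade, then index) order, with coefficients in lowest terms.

~R = -3*e2, and R ~R = 9, so R^-1 = ~R / (9).
R v = -21/5 - 3*e1 e2
Answer: e1 + 7/5*e2


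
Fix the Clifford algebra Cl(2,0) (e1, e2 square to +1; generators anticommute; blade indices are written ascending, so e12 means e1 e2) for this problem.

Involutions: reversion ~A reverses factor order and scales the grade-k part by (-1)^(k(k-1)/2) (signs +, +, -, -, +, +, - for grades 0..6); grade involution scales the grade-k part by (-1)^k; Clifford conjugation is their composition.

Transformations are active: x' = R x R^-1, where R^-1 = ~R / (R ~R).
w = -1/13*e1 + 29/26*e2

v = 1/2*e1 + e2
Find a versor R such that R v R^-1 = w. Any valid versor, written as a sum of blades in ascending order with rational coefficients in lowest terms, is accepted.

R = v + w = 11/26*e1 + 55/26*e2 works: the equal norms (5/4) guarantee its sandwich swaps v into w.
Answer: 11/26*e1 + 55/26*e2


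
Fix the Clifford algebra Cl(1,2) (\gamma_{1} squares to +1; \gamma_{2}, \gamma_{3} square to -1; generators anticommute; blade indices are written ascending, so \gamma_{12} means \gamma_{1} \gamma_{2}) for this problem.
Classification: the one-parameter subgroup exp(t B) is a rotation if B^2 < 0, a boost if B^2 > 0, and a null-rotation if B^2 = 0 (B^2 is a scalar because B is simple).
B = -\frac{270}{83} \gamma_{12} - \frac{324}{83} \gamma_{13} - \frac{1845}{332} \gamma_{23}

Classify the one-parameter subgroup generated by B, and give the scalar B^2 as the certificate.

B^2 term by term: the squares give (-\frac{270}{83})^2*(\gamma_{12})^2 + (-\frac{324}{83})^2*(\gamma_{13})^2 + (-\frac{1845}{332})^2*(\gamma_{23})^2 = \frac{72900}{6889}*(+1) + \frac{104976}{6889}*(+1) + \frac{3404025}{110224}*(-1) = -\frac{81}{16} (each basis 2-blade squares to minus the product of its generators' squares); cross terms between blades sharing an index anticommute and cancel. So B^2 = -\frac{81}{16}.
Answer: rotation, certificate B^2 = -\frac{81}{16}. The scalar -\frac{81}{16} is the complete invariant here: its sign names the subgroup type.


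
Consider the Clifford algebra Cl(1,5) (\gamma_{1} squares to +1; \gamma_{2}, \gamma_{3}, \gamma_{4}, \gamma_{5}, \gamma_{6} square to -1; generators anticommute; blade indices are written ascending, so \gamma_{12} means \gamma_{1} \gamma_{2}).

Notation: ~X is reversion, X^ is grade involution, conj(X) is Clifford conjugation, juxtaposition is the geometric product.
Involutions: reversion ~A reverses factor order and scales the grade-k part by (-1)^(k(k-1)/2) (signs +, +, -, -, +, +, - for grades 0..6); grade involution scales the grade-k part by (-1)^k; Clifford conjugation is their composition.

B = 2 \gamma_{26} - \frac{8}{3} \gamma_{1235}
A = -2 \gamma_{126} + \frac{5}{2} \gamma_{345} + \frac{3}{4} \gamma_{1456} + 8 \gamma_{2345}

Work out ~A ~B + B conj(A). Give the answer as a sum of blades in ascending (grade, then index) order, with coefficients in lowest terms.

first term: 4 \gamma_{1} - \frac{64}{3} \gamma_{14} + \frac{20}{3} \gamma_{124} - \frac{16}{3} \gamma_{356} - \frac{3}{2} \gamma_{1245} + 2 \gamma_{2346} - 16 \gamma_{3456} - 5 \gamma_{23456}
second term: 4 \gamma_{1} + \frac{64}{3} \gamma_{14} - \frac{20}{3} \gamma_{124} + \frac{16}{3} \gamma_{356} - \frac{3}{2} \gamma_{1245} + 2 \gamma_{2346} - 16 \gamma_{3456} - 5 \gamma_{23456}
Answer: 8 \gamma_{1} - 3 \gamma_{1245} + 4 \gamma_{2346} - 32 \gamma_{3456} - 10 \gamma_{23456}


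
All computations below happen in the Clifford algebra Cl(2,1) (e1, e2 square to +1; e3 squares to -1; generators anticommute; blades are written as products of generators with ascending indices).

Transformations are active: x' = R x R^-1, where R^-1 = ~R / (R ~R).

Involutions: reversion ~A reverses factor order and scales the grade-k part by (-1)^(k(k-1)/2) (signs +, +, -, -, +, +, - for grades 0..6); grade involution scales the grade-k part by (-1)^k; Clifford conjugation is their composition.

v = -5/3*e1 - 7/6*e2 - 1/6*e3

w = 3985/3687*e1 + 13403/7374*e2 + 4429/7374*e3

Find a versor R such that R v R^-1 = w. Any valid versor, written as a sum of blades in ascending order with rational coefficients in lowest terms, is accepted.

Take R = v + w = -720/1229*e1 + 800/1229*e2 + 1600/3687*e3. Because q(v) = q(w) = 37/9, conjugation by R sends v exactly to w.
Answer: -720/1229*e1 + 800/1229*e2 + 1600/3687*e3


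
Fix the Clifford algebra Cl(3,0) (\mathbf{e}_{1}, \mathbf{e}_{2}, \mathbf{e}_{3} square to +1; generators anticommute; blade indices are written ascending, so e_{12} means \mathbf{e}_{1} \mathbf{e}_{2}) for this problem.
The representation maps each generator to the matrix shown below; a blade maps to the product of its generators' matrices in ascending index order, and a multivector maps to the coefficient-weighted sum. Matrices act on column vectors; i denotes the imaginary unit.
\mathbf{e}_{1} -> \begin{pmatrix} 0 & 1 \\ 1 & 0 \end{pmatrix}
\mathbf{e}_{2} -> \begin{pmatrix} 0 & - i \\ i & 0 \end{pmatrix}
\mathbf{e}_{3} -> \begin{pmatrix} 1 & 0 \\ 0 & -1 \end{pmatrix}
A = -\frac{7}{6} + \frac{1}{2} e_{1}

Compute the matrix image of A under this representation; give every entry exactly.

M = (-\frac{7}{6})*1 + (\frac{1}{2})*rho(e_{1}), summed entrywise (1 is the identity matrix):
Answer: \begin{pmatrix} - \frac{7}{6} & \frac{1}{2} \\ \frac{1}{2} & - \frac{7}{6} \end{pmatrix}


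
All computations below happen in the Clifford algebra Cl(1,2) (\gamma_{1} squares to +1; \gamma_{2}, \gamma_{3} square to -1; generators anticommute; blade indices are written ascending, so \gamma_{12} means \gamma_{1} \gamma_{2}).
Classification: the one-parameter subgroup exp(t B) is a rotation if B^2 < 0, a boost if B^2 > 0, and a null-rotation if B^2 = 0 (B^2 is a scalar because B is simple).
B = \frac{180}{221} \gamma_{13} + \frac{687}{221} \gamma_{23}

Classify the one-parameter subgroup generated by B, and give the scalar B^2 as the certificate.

B^2 term by term: the squares give (\frac{180}{221})^2*(\gamma_{13})^2 + (\frac{687}{221})^2*(\gamma_{23})^2 = \frac{32400}{48841}*(+1) + \frac{471969}{48841}*(-1) = -9 (each basis 2-blade squares to minus the product of its generators' squares); cross terms between blades sharing an index anticommute and cancel. So B^2 = -9.
Answer: rotation, certificate B^2 = -9. The scalar -9 is the complete invariant here: its sign names the subgroup type.


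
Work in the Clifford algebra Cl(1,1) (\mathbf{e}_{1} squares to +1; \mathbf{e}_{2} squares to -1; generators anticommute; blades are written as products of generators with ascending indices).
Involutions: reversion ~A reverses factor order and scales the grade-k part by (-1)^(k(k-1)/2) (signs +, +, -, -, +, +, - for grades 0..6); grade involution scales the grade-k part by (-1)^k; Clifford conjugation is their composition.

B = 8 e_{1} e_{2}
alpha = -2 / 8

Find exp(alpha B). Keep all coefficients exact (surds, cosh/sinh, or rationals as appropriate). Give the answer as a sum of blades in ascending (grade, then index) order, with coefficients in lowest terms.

B^2 = (8)^2*(e_{1} e_{2})^2 = 64*(+1) = 64 (a basis 2-blade squares to minus the product of its generators' squares).
B^2 = 64 — B^2 > 0, so the exponential closes hyperbolically: l = 8, alpha*l = -2, so exp(alpha B) = cosh(-2) + (sinh(-2)/8)*B = \cosh{\left(2 \right)} + (- \frac{\sinh{\left(2 \right)}}{8})*B.
Answer: \cosh{\left(2 \right)} - \sinh{\left(2 \right)} e_{1} e_{2}


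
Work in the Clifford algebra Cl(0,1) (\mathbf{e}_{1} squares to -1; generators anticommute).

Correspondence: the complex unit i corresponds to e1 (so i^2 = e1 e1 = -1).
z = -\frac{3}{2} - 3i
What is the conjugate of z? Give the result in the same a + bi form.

In blades: z = -\frac{3}{2} - 3 e_{1}.
Conjugation here is Clifford conjugation: the scalar is fixed and the grade-1 and grade-2 blades all flip sign, giving -\frac{3}{2} + 3 e_{1}; translating back:
Answer: -\frac{3}{2} + 3i


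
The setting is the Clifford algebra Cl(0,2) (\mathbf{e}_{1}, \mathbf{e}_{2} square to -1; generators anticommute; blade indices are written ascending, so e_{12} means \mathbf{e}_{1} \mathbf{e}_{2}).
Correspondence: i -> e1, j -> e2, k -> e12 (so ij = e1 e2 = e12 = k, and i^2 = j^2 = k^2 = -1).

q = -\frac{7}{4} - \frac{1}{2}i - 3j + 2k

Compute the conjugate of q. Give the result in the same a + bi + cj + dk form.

In blades: q = -\frac{7}{4} - \frac{1}{2} e_{1} - 3 e_{2} + 2 e_{12}.
Conjugation here is Clifford conjugation: the scalar is fixed and the grade-1 and grade-2 blades all flip sign, giving -\frac{7}{4} + \frac{1}{2} e_{1} + 3 e_{2} - 2 e_{12}; translating back:
Answer: -\frac{7}{4} + \frac{1}{2}i + 3j - 2k


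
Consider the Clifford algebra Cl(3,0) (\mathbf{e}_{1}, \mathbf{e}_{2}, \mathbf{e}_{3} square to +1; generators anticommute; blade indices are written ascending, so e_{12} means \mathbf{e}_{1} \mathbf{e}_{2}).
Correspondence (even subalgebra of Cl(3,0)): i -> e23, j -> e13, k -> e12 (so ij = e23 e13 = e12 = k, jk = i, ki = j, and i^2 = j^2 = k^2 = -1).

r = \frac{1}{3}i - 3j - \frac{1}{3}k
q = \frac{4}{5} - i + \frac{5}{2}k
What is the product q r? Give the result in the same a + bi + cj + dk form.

In blades: q = \frac{4}{5} + \frac{5}{2} e_{12} - e_{23}, r = -\frac{1}{3} e_{12} - 3 e_{13} + \frac{1}{3} e_{23}.
Distribute q over r term by term (generator squares from the signature, products reordered to ascending indices): (\frac{4}{5})*r = -\frac{4}{15} e_{12} - \frac{12}{5} e_{13} + \frac{4}{15} e_{23}; (\frac{5}{2} e_{12})*r = \frac{5}{6} + \frac{5}{6} e_{13} + \frac{15}{2} e_{23}; (-e_{23})*r = \frac{1}{3} + 3 e_{12} - \frac{1}{3} e_{13}.
Sum: \frac{7}{6} + \frac{41}{15} e_{12} - \frac{19}{10} e_{13} + \frac{233}{30} e_{23}; translating back through the correspondence:
Answer: \frac{7}{6} + \frac{233}{30}i - \frac{19}{10}j + \frac{41}{15}k


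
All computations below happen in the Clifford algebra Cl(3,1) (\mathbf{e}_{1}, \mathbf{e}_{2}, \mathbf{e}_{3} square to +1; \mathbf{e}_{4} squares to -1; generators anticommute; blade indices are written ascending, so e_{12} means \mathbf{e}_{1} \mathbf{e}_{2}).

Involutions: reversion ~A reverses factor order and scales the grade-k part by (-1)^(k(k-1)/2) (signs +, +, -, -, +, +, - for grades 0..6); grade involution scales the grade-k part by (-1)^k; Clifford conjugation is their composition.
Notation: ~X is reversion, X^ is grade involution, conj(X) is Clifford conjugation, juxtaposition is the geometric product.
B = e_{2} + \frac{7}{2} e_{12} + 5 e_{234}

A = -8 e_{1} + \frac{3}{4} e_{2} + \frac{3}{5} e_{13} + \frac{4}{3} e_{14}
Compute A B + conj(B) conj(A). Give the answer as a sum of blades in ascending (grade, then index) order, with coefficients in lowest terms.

first term: \frac{3}{4} - \frac{21}{8} e_{1} - 28 e_{2} - 8 e_{12} + \frac{21}{10} e_{23} + \frac{14}{3} e_{24} + \frac{15}{4} e_{34} - \frac{109}{15} e_{123} - \frac{13}{3} e_{124} - 40 e_{1234}
second term: \frac{3}{4} + \frac{21}{8} e_{1} + 28 e_{2} + 8 e_{12} - \frac{21}{10} e_{23} - \frac{14}{3} e_{24} - \frac{15}{4} e_{34} - \frac{109}{15} e_{123} - \frac{13}{3} e_{124} - 40 e_{1234}
Answer: \frac{3}{2} - \frac{218}{15} e_{123} - \frac{26}{3} e_{124} - 80 e_{1234}


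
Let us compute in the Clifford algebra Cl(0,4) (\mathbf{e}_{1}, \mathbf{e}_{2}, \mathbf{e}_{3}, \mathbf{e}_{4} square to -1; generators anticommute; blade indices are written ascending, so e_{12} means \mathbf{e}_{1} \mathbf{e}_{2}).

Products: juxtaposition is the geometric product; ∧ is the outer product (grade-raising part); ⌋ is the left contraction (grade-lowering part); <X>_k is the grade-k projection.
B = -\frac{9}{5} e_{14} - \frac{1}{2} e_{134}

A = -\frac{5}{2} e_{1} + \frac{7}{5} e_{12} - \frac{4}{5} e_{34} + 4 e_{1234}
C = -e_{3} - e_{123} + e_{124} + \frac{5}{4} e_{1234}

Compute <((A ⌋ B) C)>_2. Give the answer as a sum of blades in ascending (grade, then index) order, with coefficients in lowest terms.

step 1: -\frac{2}{5} e_{1} - \frac{9}{2} e_{4} - \frac{5}{4} e_{34}
step 2: \frac{5}{4} e_{4} + \frac{97}{16} e_{12} + \frac{2}{5} e_{13} - \frac{2}{5} e_{23} + \frac{2}{5} e_{24} - \frac{9}{2} e_{34} - \frac{35}{8} e_{123} + \frac{5}{4} e_{124} + \frac{1}{2} e_{234} - \frac{9}{2} e_{1234}
step 3: \frac{97}{16} e_{12} + \frac{2}{5} e_{13} - \frac{2}{5} e_{23} + \frac{2}{5} e_{24} - \frac{9}{2} e_{34}
Answer: \frac{97}{16} e_{12} + \frac{2}{5} e_{13} - \frac{2}{5} e_{23} + \frac{2}{5} e_{24} - \frac{9}{2} e_{34}


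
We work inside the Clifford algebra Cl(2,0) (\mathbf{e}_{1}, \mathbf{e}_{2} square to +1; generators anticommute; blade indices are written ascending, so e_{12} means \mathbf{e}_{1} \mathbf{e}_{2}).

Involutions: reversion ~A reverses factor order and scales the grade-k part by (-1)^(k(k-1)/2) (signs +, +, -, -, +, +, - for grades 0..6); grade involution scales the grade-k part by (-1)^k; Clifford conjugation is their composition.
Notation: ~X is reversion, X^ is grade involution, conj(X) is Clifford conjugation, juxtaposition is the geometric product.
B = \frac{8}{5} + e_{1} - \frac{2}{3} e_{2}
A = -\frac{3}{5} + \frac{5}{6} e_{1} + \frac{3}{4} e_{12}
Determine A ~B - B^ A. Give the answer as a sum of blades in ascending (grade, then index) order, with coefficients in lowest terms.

first term: -\frac{19}{150} + \frac{7}{30} e_{1} - \frac{7}{20} e_{2} + \frac{29}{45} e_{12}
second term: -\frac{269}{150} + \frac{43}{30} e_{1} - \frac{23}{20} e_{2} + \frac{29}{45} e_{12}
Answer: \frac{5}{3} - \frac{6}{5} e_{1} + \frac{4}{5} e_{2}


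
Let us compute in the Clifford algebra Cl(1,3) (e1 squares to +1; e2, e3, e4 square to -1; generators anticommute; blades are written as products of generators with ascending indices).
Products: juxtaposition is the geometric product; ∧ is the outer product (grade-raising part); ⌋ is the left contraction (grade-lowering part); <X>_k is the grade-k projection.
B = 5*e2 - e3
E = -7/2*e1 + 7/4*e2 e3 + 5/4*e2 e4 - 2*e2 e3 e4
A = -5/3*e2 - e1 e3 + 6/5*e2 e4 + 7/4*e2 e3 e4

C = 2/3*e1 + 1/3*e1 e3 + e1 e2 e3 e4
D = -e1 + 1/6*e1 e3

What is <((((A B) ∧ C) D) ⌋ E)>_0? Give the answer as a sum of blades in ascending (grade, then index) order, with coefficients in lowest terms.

step 1: 25/3 - e1 + 6*e4 + 5/3*e2 e3 - 7/4*e2 e4 - 35/4*e3 e4 + 5*e1 e2 e3 + 6/5*e2 e3 e4
step 2: 50/9*e1 + 25/9*e1 e3 - 4*e1 e4 + 10/9*e1 e2 e3 - 7/6*e1 e2 e4 - 23/6*e1 e3 e4 + 487/60*e1 e2 e3 e4
step 3: -275/54 - 5/27*e2 + 100/27*e3 - 167/36*e4 - 10/9*e2 e3 - 67/360*e2 e4 + 19/6*e3 e4 + 374/45*e2 e3 e4
step 4: -20801/1440 + 1925/108*e1 + 3031/432*e2 + 94/135*e3 - 215/108*e4 - 3929/216*e2 e3 - 2975/216*e2 e4 - 10/27*e3 e4 + 275/27*e2 e3 e4
step 5: -20801/1440
Answer: -20801/1440


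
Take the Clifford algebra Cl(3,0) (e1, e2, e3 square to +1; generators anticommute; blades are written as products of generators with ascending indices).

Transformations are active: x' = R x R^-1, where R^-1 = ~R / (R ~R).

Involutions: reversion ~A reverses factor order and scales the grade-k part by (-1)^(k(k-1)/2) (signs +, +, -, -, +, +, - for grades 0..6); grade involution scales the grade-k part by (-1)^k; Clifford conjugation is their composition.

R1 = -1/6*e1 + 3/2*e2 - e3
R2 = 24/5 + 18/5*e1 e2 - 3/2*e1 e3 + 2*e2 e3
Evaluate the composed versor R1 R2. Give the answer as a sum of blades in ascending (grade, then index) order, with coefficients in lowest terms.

Distribute over the terms of R1 (each basis-blade product reordered to ascending indices, repeated generators contracted through their squares):
(-1/6*e1) R2 = -4/5*e1 - 3/5*e2 + 1/4*e3 - 1/3*e1 e2 e3
(3/2*e2) R2 = -27/5*e1 + 36/5*e2 + 3*e3 + 9/4*e1 e2 e3
(-e3) R2 = -3/2*e1 + 2*e2 - 24/5*e3 - 18/5*e1 e2 e3
Summing the partial products and collecting blades:
Answer: -77/10*e1 + 43/5*e2 - 31/20*e3 - 101/60*e1 e2 e3


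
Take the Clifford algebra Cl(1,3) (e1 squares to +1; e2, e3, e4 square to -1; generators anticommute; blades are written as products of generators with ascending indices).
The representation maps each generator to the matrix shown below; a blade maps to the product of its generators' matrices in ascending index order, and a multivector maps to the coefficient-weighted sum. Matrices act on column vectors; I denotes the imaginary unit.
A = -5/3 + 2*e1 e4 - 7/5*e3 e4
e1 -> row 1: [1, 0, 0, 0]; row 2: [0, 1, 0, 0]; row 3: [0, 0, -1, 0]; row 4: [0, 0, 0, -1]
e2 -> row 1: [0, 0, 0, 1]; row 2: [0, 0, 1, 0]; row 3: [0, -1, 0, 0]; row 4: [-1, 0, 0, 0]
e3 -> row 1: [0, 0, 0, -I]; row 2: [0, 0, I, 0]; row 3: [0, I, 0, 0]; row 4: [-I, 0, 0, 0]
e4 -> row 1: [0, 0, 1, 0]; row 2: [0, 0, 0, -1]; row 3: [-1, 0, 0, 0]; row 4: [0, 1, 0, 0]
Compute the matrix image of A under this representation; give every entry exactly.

Bivector images (products of the table entries): rho(e1 e4) = rho(e1)rho(e4) = row 1: [0, 0, 1, 0]; row 2: [0, 0, 0, -1]; row 3: [1, 0, 0, 0]; row 4: [0, -1, 0, 0]; rho(e3 e4) = rho(e3)rho(e4) = row 1: [0, -I, 0, 0]; row 2: [-I, 0, 0, 0]; row 3: [0, 0, 0, -I]; row 4: [0, 0, -I, 0].
M = (-5/3)*1 + (2)*rho(e1 e4) + (-7/5)*rho(e3 e4), summed entrywise (1 is the identity matrix):
Answer: row 1: [-5/3, 7*I/5, 2, 0]; row 2: [7*I/5, -5/3, 0, -2]; row 3: [2, 0, -5/3, 7*I/5]; row 4: [0, -2, 7*I/5, -5/3]
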